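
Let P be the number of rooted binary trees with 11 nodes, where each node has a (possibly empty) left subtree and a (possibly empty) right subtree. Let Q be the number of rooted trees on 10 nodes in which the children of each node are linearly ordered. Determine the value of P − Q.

Rooted binary trees with 11 nodes (each child slot possibly empty) number C_11. So P = C_11 = 58786.
Rooted ordered (plane) trees on m nodes have m−1 edges and are counted by C_{m−1}; m = 10 gives C_9. So Q = C_9 = 4862.
P − Q = 58786 − 4862 = 53924.

53924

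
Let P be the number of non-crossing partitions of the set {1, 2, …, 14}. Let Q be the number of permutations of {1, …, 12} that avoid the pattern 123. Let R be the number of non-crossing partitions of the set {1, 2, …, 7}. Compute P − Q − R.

Non-crossing partitions of an n-element set are counted by C_n; here n = 14. So P = C_14 = 2674440.
For any fixed pattern of length 3, the pattern-avoiding permutations of [12] number C_12. So Q = C_12 = 208012.
The non-crossing partitions of [7] form a lattice of size C_7. So R = C_7 = 429.
P − Q − R = 2674440 − 208012 − 429 = 2465999.

2465999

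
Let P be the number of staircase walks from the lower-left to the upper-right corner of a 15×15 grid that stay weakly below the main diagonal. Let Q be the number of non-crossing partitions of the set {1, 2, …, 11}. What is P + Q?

Monotone paths in an n×n grid that stay weakly below the diagonal are counted by C_n; here n = 15. So P = C_15 = 9694845.
The non-crossing partitions of [11] form a lattice of size C_11. So Q = C_11 = 58786.
P + Q = 9694845 + 58786 = 9753631.

9753631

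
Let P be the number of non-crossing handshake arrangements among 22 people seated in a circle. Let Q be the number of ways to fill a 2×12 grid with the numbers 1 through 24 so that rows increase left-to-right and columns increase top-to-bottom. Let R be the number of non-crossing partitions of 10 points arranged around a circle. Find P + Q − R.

250002

Non-crossing handshake pairings of 2n people are counted by C_n; 22 people gives n = 11. So P = C_11 = 58786.
Standard Young tableaux of shape 2×n are counted by C_n; here n = 12. So Q = C_12 = 208012.
The non-crossing partitions of [10] form a lattice of size C_10. So R = C_10 = 16796.
P + Q − R = 58786 + 208012 − 16796 = 250002.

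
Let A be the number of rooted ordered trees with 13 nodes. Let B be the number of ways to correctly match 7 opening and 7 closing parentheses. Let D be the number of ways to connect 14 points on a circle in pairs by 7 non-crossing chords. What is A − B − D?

A rooted plane tree on 13 nodes has 12 edges, and such trees are counted by C_12. So A = C_12 = 208012.
With 7 pairs the number of balanced bracket strings is the Catalan number C_7. So B = C_7 = 429.
Pairing 14 circle points by 7 non-crossing chords gives C_7 matchings. So D = C_7 = 429.
A − B − D = 208012 − 429 − 429 = 207154.

207154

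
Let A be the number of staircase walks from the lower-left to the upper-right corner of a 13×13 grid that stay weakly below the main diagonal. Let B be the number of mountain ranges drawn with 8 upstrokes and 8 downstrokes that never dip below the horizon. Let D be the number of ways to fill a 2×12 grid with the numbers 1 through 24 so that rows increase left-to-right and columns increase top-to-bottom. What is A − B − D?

533458

Monotone paths in an n×n grid that stay weakly below the diagonal are counted by C_n; here n = 13. So A = C_13 = 742900.
A Dyck path with 8 up-steps and 8 down-steps has semilength 8, so there are C_8 of them. So B = C_8 = 1430.
By the hook-length formula (or a Dyck-path bijection), SYT of shape 2×12 number C_12. So D = C_12 = 208012.
A − B − D = 742900 − 1430 − 208012 = 533458.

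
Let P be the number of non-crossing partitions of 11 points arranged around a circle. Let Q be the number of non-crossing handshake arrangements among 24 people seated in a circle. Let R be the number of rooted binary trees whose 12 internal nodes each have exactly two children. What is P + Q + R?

Non-crossing partitions of an n-element set are counted by C_n; here n = 11. So P = C_11 = 58786.
Non-crossing handshake pairings of 2n people are counted by C_n; 24 people gives n = 12. So Q = C_12 = 208012.
Full binary trees with n internal nodes are counted by C_n; here n = 12. So R = C_12 = 208012.
P + Q + R = 58786 + 208012 + 208012 = 474810.

474810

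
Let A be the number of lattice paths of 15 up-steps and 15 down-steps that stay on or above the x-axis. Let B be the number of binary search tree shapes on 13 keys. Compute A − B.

8951945

Paths of 15 up- and 15 down-steps that never dip below the axis are Dyck paths; their count is C_15. So A = C_15 = 9694845.
There are C_n binary search tree shapes on n keys; with n = 13 that is C_13. So B = C_13 = 742900.
A − B = 9694845 − 742900 = 8951945.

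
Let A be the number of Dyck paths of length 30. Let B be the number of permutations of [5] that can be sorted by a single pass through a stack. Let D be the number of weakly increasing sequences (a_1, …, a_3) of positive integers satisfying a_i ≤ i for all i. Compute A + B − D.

A Dyck path with 15 up-steps and 15 down-steps has semilength 15, so there are C_15 of them. So A = C_15 = 9694845.
By Knuth's characterisation, the stack-sortable permutations of length 5 are the 231-avoiders, numbering C_5. So B = C_5 = 42.
Weakly increasing sequences with a_i ≤ i biject with Dyck paths of semilength 3, so there are C_3. So D = C_3 = 5.
A + B − D = 9694845 + 42 − 5 = 9694882.

9694882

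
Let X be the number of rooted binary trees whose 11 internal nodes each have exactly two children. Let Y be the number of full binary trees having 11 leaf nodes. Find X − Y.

Full binary trees with n internal nodes are counted by C_n; here n = 11. So X = C_11 = 58786.
Full binary trees with 11 leaves have 11−1 = 10 internal nodes, so there are C_10 of them. So Y = C_10 = 16796.
X − Y = 58786 − 16796 = 41990.

41990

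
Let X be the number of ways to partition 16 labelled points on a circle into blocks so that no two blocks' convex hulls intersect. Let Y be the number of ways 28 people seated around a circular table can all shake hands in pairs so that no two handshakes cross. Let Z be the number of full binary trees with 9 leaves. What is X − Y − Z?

32681800

The non-crossing partitions of [16] form a lattice of size C_16. So X = C_16 = 35357670.
Non-crossing handshake pairings of 2n people are counted by C_n; 28 people gives n = 14. So Y = C_14 = 2674440.
A full binary tree with L leaves has L−1 internal nodes and is counted by C_{L−1}; L = 9 gives C_8. So Z = C_8 = 1430.
X − Y − Z = 35357670 − 2674440 − 1430 = 32681800.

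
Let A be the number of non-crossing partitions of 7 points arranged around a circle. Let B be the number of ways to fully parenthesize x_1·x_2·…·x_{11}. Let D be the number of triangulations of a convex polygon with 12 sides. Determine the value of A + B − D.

Non-crossing partitions of an n-element set are counted by C_n; here n = 7. So A = C_7 = 429.
Parenthesizations of m factors correspond to full binary trees with m leaves, counted by C_{m−1}; m = 11 gives C_10. So B = C_10 = 16796.
A convex 12-gon is triangulated into 10 triangles, and the number of such triangulations is the Catalan number C_{12−2} = C_10. So D = C_10 = 16796.
A + B − D = 429 + 16796 − 16796 = 429.

429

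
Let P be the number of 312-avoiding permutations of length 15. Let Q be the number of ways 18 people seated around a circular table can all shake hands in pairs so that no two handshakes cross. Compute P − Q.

9689983

For any fixed pattern of length 3, the pattern-avoiding permutations of [15] number C_15. So P = C_15 = 9694845.
Non-crossing handshake pairings of 2n people are counted by C_n; 18 people gives n = 9. So Q = C_9 = 4862.
P − Q = 9694845 − 4862 = 9689983.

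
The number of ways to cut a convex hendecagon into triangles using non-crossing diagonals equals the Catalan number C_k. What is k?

9

The number of triangulations of an 11-gon is the Catalan number C_9 (index = sides − 2).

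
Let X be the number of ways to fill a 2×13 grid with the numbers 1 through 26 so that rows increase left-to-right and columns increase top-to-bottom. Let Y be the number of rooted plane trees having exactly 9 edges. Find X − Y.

738038

By the hook-length formula (or a Dyck-path bijection), SYT of shape 2×13 number C_13. So X = C_13 = 742900.
Rooted ordered trees with n edges are counted by C_n; here n = 9. So Y = C_9 = 4862.
X − Y = 742900 − 4862 = 738038.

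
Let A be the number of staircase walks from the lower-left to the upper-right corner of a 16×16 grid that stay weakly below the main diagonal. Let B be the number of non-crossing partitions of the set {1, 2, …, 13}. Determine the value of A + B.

Monotone paths in an n×n grid that stay weakly below the diagonal are counted by C_n; here n = 16. So A = C_16 = 35357670.
Non-crossing partitions of an n-element set are counted by C_n; here n = 13. So B = C_13 = 742900.
A + B = 35357670 + 742900 = 36100570.

36100570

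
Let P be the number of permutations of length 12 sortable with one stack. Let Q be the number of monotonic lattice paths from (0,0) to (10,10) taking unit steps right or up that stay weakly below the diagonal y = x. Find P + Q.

224808

Stack-sortable permutations are exactly the 231-avoiding ones, counted by C_n; here n = 12. So P = C_12 = 208012.
Sub-diagonal monotone paths from (0,0) to (10,10) biject with Dyck paths of semilength 10, giving C_10. So Q = C_10 = 16796.
P + Q = 208012 + 16796 = 224808.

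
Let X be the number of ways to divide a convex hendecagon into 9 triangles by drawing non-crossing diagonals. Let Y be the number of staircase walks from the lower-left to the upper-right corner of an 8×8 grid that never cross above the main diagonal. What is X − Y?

Triangulations of a convex m-gon are counted by C_{m−2}; with m = 11 this is C_9. So X = C_9 = 4862.
Sub-diagonal monotone paths from (0,0) to (8,8) biject with Dyck paths of semilength 8, giving C_8. So Y = C_8 = 1430.
X − Y = 4862 − 1430 = 3432.

3432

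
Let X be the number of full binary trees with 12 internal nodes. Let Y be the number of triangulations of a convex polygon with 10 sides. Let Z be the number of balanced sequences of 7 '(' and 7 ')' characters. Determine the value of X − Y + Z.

207011

Full binary trees with n internal nodes are counted by C_n; here n = 12. So X = C_12 = 208012.
Triangulations of a convex m-gon are counted by C_{m−2}; with m = 10 this is C_8. So Y = C_8 = 1430.
A balanced arrangement of 7 bracket pairs is a Dyck word of semilength 7, so the count is C_7. So Z = C_7 = 429.
X − Y + Z = 208012 − 1430 + 429 = 207011.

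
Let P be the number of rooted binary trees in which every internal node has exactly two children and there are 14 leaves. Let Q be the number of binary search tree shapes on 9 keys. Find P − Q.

Full binary trees with 14 leaves have 14−1 = 13 internal nodes, so there are C_13 of them. So P = C_13 = 742900.
There are C_n binary search tree shapes on n keys; with n = 9 that is C_9. So Q = C_9 = 4862.
P − Q = 742900 − 4862 = 738038.

738038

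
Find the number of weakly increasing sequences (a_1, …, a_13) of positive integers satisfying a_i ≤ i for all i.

Such sub-staircase sequences of length n are counted by C_n; here n = 13.
C_13 = C_12 · 2(2·12+1)/(12+2) = 208012 · 50/14 = 742900.

742900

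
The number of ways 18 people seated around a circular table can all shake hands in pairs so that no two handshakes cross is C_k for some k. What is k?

With 18 = 2·9 people, non-crossing handshake pairings are non-crossing perfect matchings on a circle, counted by C_9.

9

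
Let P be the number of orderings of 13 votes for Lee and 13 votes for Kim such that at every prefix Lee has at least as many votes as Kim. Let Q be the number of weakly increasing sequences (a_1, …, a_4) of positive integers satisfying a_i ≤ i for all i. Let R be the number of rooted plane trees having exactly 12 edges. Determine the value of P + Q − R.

Reading a vote for the leader as '(' and for the other as ')' turns such a sequence into a balanced string of 13 pairs, so the count is C_13. So P = C_13 = 742900.
Weakly increasing sequences with a_i ≤ i biject with Dyck paths of semilength 4, so there are C_4. So Q = C_4 = 14.
Rooted ordered trees with n edges are counted by C_n; here n = 12. So R = C_12 = 208012.
P + Q − R = 742900 + 14 − 208012 = 534902.

534902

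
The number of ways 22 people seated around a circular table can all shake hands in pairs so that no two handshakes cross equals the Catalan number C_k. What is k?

With 22 = 2·11 people, non-crossing handshake pairings are non-crossing perfect matchings on a circle, counted by C_11.

11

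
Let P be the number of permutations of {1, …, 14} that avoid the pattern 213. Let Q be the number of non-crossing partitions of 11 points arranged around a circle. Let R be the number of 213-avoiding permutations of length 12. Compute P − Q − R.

2407642

For any fixed pattern of length 3, the pattern-avoiding permutations of [14] number C_14. So P = C_14 = 2674440.
Non-crossing partitions of an n-element set are counted by C_n; here n = 11. So Q = C_11 = 58786.
For any fixed pattern of length 3, the pattern-avoiding permutations of [12] number C_12. So R = C_12 = 208012.
P − Q − R = 2674440 − 58786 − 208012 = 2407642.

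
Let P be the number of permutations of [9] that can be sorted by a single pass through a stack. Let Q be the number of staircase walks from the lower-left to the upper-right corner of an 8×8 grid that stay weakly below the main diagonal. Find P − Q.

Stack-sortable permutations are exactly the 231-avoiding ones, counted by C_n; here n = 9. So P = C_9 = 4862.
Sub-diagonal monotone paths from (0,0) to (8,8) biject with Dyck paths of semilength 8, giving C_8. So Q = C_8 = 1430.
P − Q = 4862 − 1430 = 3432.

3432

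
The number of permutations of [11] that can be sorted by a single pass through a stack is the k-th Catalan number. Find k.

By Knuth's characterisation, the stack-sortable permutations of length 11 are the 231-avoiders, numbering C_11.

11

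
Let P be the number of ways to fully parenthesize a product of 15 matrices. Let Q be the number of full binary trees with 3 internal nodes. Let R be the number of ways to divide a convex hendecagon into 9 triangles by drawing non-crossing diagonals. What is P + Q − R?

2669583

Parenthesizations of m factors correspond to full binary trees with m leaves, counted by C_{m−1}; m = 15 gives C_14. So P = C_14 = 2674440.
Full binary trees with n internal nodes are counted by C_n; here n = 3. So Q = C_3 = 5.
A convex 11-gon is triangulated into 9 triangles, and the number of such triangulations is the Catalan number C_{11−2} = C_9. So R = C_9 = 4862.
P + Q − R = 2674440 + 5 − 4862 = 2669583.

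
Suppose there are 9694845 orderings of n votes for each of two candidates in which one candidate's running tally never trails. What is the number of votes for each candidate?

15

Such ballot sequences with n votes each are counted by C_n. Since C_15 = 9694845, the index is 15.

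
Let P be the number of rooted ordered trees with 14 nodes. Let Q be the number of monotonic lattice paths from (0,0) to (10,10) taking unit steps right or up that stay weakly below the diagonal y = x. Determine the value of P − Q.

726104

A rooted plane tree on 14 nodes has 13 edges, and such trees are counted by C_13. So P = C_13 = 742900.
Monotone paths in an n×n grid that stay weakly below the diagonal are counted by C_n; here n = 10. So Q = C_10 = 16796.
P − Q = 742900 − 16796 = 726104.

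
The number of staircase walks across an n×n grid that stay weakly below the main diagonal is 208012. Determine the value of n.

Such diagonal-avoiding paths in an n×n grid are counted by C_n. The Catalan number equal to 208012 is C_12.

12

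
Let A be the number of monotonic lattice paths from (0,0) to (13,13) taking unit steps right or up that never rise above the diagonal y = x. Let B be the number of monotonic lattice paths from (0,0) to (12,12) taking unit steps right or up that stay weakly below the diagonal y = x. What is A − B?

534888

Sub-diagonal monotone paths from (0,0) to (13,13) biject with Dyck paths of semilength 13, giving C_13. So A = C_13 = 742900.
Sub-diagonal monotone paths from (0,0) to (12,12) biject with Dyck paths of semilength 12, giving C_12. So B = C_12 = 208012.
A − B = 742900 − 208012 = 534888.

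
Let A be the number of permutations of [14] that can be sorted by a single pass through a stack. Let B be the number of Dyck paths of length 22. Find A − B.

By Knuth's characterisation, the stack-sortable permutations of length 14 are the 231-avoiders, numbering C_14. So A = C_14 = 2674440.
Dyck paths of semilength n (length 2n) are counted by C_n; here n = 11. So B = C_11 = 58786.
A − B = 2674440 − 58786 = 2615654.

2615654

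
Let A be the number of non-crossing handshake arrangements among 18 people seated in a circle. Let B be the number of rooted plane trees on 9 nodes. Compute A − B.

3432

With 18 = 2·9 people, non-crossing handshake pairings are non-crossing perfect matchings on a circle, counted by C_9. So A = C_9 = 4862.
A rooted plane tree on 9 nodes has 8 edges, and such trees are counted by C_8. So B = C_8 = 1430.
A − B = 4862 − 1430 = 3432.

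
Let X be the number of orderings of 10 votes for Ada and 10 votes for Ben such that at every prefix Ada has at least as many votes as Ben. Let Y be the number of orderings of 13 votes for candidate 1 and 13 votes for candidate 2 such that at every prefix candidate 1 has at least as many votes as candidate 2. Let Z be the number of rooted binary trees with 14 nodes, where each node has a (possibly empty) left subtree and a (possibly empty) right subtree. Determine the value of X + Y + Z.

Ballot sequences with n votes each where one side never trails are Dyck words, counted by C_n; here n = 10. So X = C_10 = 16796.
Ballot sequences with n votes each where one side never trails are Dyck words, counted by C_n; here n = 13. So Y = C_13 = 742900.
There are C_n binary search tree shapes on n keys; with n = 14 that is C_14. So Z = C_14 = 2674440.
X + Y + Z = 16796 + 742900 + 2674440 = 3434136.

3434136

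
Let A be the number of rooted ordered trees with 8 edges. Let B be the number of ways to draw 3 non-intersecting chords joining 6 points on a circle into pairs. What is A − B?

A rooted plane tree with 8 edges has 9 nodes, and the count is C_8. So A = C_8 = 1430.
Non-crossing perfect matchings of 2n points on a circle are counted by C_n; with 6 points, n = 3. So B = C_3 = 5.
A − B = 1430 − 5 = 1425.

1425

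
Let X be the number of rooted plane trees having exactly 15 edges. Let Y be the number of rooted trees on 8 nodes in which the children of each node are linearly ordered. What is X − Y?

9694416

A rooted plane tree with 15 edges has 16 nodes, and the count is C_15. So X = C_15 = 9694845.
Rooted ordered (plane) trees on m nodes have m−1 edges and are counted by C_{m−1}; m = 8 gives C_7. So Y = C_7 = 429.
X − Y = 9694845 − 429 = 9694416.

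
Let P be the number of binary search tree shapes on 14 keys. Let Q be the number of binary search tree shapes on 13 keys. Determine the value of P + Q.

Rooted binary trees with 14 nodes (each child slot possibly empty) number C_14. So P = C_14 = 2674440.
Binary trees (left/right distinguished) on n nodes are counted by C_n; here n = 13. So Q = C_13 = 742900.
P + Q = 2674440 + 742900 = 3417340.

3417340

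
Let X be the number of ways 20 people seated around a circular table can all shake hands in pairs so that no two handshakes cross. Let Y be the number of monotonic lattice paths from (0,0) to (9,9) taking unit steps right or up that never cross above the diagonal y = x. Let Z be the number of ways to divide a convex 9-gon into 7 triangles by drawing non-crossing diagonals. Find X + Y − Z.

21229

With 20 = 2·10 people, non-crossing handshake pairings are non-crossing perfect matchings on a circle, counted by C_10. So X = C_10 = 16796.
Sub-diagonal monotone paths from (0,0) to (9,9) biject with Dyck paths of semilength 9, giving C_9. So Y = C_9 = 4862.
The number of triangulations of a 9-gon is the Catalan number C_7 (index = sides − 2). So Z = C_7 = 429.
X + Y − Z = 16796 + 4862 − 429 = 21229.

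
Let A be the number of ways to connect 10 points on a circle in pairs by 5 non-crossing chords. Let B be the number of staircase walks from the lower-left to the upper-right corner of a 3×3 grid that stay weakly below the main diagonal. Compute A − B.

37

Pairing 10 circle points by 5 non-crossing chords gives C_5 matchings. So A = C_5 = 42.
Monotone paths in an n×n grid that stay weakly below the diagonal are counted by C_n; here n = 3. So B = C_3 = 5.
A − B = 42 − 5 = 37.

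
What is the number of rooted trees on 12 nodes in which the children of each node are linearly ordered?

58786

Rooted ordered (plane) trees on m nodes have m−1 edges and are counted by C_{m−1}; m = 12 gives C_11.
C_11 = C_10 · 2(2·10+1)/(10+2) = 16796 · 42/12 = 58786.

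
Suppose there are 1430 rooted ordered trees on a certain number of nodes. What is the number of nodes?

Rooted ordered trees on m nodes are counted by C_{m−1}; 1430 = C_8.
So the index is 8, and the number of nodes is 8 + 1 = 9.

9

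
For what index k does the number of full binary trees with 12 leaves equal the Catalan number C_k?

A full binary tree with L leaves has L−1 internal nodes and is counted by C_{L−1}; L = 12 gives C_11.

11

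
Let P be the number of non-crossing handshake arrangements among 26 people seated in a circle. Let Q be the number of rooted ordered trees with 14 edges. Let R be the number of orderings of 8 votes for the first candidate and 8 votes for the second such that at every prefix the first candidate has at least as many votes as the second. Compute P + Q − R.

With 26 = 2·13 people, non-crossing handshake pairings are non-crossing perfect matchings on a circle, counted by C_13. So P = C_13 = 742900.
A rooted plane tree with 14 edges has 15 nodes, and the count is C_14. So Q = C_14 = 2674440.
Reading a vote for the leader as '(' and for the other as ')' turns such a sequence into a balanced string of 8 pairs, so the count is C_8. So R = C_8 = 1430.
P + Q − R = 742900 + 2674440 − 1430 = 3415910.

3415910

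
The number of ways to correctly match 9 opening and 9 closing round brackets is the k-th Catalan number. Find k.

9

A balanced arrangement of 9 bracket pairs is a Dyck word of semilength 9, so the count is C_9.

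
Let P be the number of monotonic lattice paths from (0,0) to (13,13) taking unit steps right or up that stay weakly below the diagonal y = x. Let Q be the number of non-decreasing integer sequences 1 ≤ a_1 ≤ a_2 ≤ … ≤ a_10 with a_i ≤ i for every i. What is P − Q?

Monotone paths in an n×n grid that stay weakly below the diagonal are counted by C_n; here n = 13. So P = C_13 = 742900.
Such sub-staircase sequences of length n are counted by C_n; here n = 10. So Q = C_10 = 16796.
P − Q = 742900 − 16796 = 726104.

726104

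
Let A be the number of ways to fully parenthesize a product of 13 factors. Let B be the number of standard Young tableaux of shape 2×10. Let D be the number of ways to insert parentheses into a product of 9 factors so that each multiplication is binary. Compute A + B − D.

223378

Parenthesizations of m factors correspond to full binary trees with m leaves, counted by C_{m−1}; m = 13 gives C_12. So A = C_12 = 208012.
By the hook-length formula (or a Dyck-path bijection), SYT of shape 2×10 number C_10. So B = C_10 = 16796.
Parenthesizations of m factors correspond to full binary trees with m leaves, counted by C_{m−1}; m = 9 gives C_8. So D = C_8 = 1430.
A + B − D = 208012 + 16796 − 1430 = 223378.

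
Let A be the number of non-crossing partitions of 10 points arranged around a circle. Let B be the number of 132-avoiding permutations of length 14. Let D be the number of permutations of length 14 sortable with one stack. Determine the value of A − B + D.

16796

Non-crossing partitions of an n-element set are counted by C_n; here n = 10. So A = C_10 = 16796.
For any fixed pattern of length 3, the pattern-avoiding permutations of [14] number C_14. So B = C_14 = 2674440.
Stack-sortable permutations are exactly the 231-avoiding ones, counted by C_n; here n = 14. So D = C_14 = 2674440.
A − B + D = 16796 − 2674440 + 2674440 = 16796.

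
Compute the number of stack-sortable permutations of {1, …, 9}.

4862

By Knuth's characterisation, the stack-sortable permutations of length 9 are the 231-avoiders, numbering C_9.
C_9 = C_8 · 2(2·8+1)/(8+2) = 1430 · 34/10 = 4862.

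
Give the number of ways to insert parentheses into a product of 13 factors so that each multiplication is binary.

208012

Parenthesizations of m factors correspond to full binary trees with m leaves, counted by C_{m−1}; m = 13 gives C_12.
C_12 = C_11 · 2(2·11+1)/(11+2) = 58786 · 46/13 = 208012.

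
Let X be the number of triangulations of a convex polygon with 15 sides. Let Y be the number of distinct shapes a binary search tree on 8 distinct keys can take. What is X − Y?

741470

Triangulations of a convex m-gon are counted by C_{m−2}; with m = 15 this is C_13. So X = C_13 = 742900.
Rooted binary trees with 8 nodes (each child slot possibly empty) number C_8. So Y = C_8 = 1430.
X − Y = 742900 − 1430 = 741470.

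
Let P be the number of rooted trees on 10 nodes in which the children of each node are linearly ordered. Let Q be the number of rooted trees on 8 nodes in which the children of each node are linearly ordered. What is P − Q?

Rooted ordered (plane) trees on m nodes have m−1 edges and are counted by C_{m−1}; m = 10 gives C_9. So P = C_9 = 4862.
A rooted plane tree on 8 nodes has 7 edges, and such trees are counted by C_7. So Q = C_7 = 429.
P − Q = 4862 − 429 = 4433.

4433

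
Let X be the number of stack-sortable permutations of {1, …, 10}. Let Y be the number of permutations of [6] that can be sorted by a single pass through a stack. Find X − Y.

16664

By Knuth's characterisation, the stack-sortable permutations of length 10 are the 231-avoiders, numbering C_10. So X = C_10 = 16796.
Stack-sortable permutations are exactly the 231-avoiding ones, counted by C_n; here n = 6. So Y = C_6 = 132.
X − Y = 16796 − 132 = 16664.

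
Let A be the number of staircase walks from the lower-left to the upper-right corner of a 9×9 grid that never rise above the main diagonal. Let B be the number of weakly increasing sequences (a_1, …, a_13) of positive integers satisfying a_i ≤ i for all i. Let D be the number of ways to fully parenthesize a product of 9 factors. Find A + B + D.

Sub-diagonal monotone paths from (0,0) to (9,9) biject with Dyck paths of semilength 9, giving C_9. So A = C_9 = 4862.
Such sub-staircase sequences of length n are counted by C_n; here n = 13. So B = C_13 = 742900.
Ways to associate a product of 9 factors correspond to binary trees on 9 leaves, so the count is C_8. So D = C_8 = 1430.
A + B + D = 4862 + 742900 + 1430 = 749192.

749192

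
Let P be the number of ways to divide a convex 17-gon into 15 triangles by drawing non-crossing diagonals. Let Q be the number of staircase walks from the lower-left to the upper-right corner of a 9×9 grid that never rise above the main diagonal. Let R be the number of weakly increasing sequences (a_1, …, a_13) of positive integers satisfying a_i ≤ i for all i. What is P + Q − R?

8956807

Triangulations of a convex m-gon are counted by C_{m−2}; with m = 17 this is C_15. So P = C_15 = 9694845.
Monotone paths in an n×n grid that stay weakly below the diagonal are counted by C_n; here n = 9. So Q = C_9 = 4862.
Weakly increasing sequences with a_i ≤ i biject with Dyck paths of semilength 13, so there are C_13. So R = C_13 = 742900.
P + Q − R = 9694845 + 4862 − 742900 = 8956807.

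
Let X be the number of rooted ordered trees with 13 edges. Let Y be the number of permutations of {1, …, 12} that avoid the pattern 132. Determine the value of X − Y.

A rooted plane tree with 13 edges has 14 nodes, and the count is C_13. So X = C_13 = 742900.
For any fixed pattern of length 3, the pattern-avoiding permutations of [12] number C_12. So Y = C_12 = 208012.
X − Y = 742900 − 208012 = 534888.

534888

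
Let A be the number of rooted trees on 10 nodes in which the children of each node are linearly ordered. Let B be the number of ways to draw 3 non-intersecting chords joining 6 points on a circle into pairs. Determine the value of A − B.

A rooted plane tree on 10 nodes has 9 edges, and such trees are counted by C_9. So A = C_9 = 4862.
Non-crossing perfect matchings of 2n points on a circle are counted by C_n; with 6 points, n = 3. So B = C_3 = 5.
A − B = 4862 − 5 = 4857.

4857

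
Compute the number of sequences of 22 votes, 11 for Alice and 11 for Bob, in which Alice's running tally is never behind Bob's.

58786

Reading a vote for the leader as '(' and for the other as ')' turns such a sequence into a balanced string of 11 pairs, so the count is C_11.
C_11 = C(22,11)/12 = 705432/12 = 58786.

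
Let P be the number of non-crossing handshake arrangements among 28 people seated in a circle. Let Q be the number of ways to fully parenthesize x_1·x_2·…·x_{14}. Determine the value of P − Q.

1931540

Non-crossing handshake pairings of 2n people are counted by C_n; 28 people gives n = 14. So P = C_14 = 2674440.
Parenthesizations of m factors correspond to full binary trees with m leaves, counted by C_{m−1}; m = 14 gives C_13. So Q = C_13 = 742900.
P − Q = 2674440 − 742900 = 1931540.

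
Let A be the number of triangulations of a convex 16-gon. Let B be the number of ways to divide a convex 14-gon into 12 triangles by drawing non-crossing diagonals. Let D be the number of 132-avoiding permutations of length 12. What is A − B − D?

2258416

The number of triangulations of a 16-gon is the Catalan number C_14 (index = sides − 2). So A = C_14 = 2674440.
A convex 14-gon is triangulated into 12 triangles, and the number of such triangulations is the Catalan number C_{14−2} = C_12. So B = C_12 = 208012.
For any fixed pattern of length 3, the pattern-avoiding permutations of [12] number C_12. So D = C_12 = 208012.
A − B − D = 2674440 − 208012 − 208012 = 2258416.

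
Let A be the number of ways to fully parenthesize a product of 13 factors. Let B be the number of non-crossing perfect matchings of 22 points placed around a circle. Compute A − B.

149226

Bracketing 13 factors into binary products is counted by C_{13−1} = C_12. So A = C_12 = 208012.
Pairing 22 circle points by 11 non-crossing chords gives C_11 matchings. So B = C_11 = 58786.
A − B = 208012 − 58786 = 149226.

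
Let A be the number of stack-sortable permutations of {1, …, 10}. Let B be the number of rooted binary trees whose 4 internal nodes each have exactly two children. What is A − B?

By Knuth's characterisation, the stack-sortable permutations of length 10 are the 231-avoiders, numbering C_10. So A = C_10 = 16796.
Full binary trees with n internal nodes are counted by C_n; here n = 4. So B = C_4 = 14.
A − B = 16796 − 14 = 16782.

16782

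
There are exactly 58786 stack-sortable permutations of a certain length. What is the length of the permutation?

Stack-sortable permutations of [n] are counted by C_n, and C_11 = 58786.

11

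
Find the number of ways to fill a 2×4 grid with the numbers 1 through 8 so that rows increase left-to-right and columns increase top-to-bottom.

14

Standard Young tableaux of shape 2×n are counted by C_n; here n = 4.
C_4 = C_3 · 2(2·3+1)/(3+2) = 5 · 14/5 = 14.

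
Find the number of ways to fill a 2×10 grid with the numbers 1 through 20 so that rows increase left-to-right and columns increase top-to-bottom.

By the hook-length formula (or a Dyck-path bijection), SYT of shape 2×10 number C_10.
C_10 = 16796.

16796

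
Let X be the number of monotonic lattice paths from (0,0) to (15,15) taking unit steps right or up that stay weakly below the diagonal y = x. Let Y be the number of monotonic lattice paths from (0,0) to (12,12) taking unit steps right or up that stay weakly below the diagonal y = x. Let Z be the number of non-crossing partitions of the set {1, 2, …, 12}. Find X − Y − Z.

Sub-diagonal monotone paths from (0,0) to (15,15) biject with Dyck paths of semilength 15, giving C_15. So X = C_15 = 9694845.
Sub-diagonal monotone paths from (0,0) to (12,12) biject with Dyck paths of semilength 12, giving C_12. So Y = C_12 = 208012.
The non-crossing partitions of [12] form a lattice of size C_12. So Z = C_12 = 208012.
X − Y − Z = 9694845 − 208012 − 208012 = 9278821.

9278821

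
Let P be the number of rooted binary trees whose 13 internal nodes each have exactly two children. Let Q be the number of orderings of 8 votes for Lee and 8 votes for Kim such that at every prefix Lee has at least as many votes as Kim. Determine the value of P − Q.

741470

Full binary trees with n internal nodes are counted by C_n; here n = 13. So P = C_13 = 742900.
Ballot sequences with n votes each where one side never trails are Dyck words, counted by C_n; here n = 8. So Q = C_8 = 1430.
P − Q = 742900 − 1430 = 741470.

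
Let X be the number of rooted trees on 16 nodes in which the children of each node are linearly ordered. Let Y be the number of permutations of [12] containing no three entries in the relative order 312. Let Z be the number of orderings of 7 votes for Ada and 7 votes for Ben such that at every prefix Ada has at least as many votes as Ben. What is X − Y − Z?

Rooted ordered (plane) trees on m nodes have m−1 edges and are counted by C_{m−1}; m = 16 gives C_15. So X = C_15 = 9694845.
For any fixed pattern of length 3, the pattern-avoiding permutations of [12] number C_12. So Y = C_12 = 208012.
Ballot sequences with n votes each where one side never trails are Dyck words, counted by C_n; here n = 7. So Z = C_7 = 429.
X − Y − Z = 9694845 − 208012 − 429 = 9486404.

9486404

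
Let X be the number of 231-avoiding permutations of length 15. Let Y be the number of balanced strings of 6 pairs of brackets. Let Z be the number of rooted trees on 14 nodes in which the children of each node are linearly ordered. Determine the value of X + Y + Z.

Permutations of [n] avoiding any single length-3 pattern are counted by C_n; here n = 15. So X = C_15 = 9694845.
A balanced arrangement of 6 bracket pairs is a Dyck word of semilength 6, so the count is C_6. So Y = C_6 = 132.
A rooted plane tree on 14 nodes has 13 edges, and such trees are counted by C_13. So Z = C_13 = 742900.
X + Y + Z = 9694845 + 132 + 742900 = 10437877.

10437877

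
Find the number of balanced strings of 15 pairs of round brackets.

9694845

A balanced arrangement of 15 bracket pairs is a Dyck word of semilength 15, so the count is C_15.
C_15 = 9694845.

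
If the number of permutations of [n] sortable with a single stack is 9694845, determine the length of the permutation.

15

Stack-sortable permutations of [n] are counted by C_n. Since C_15 = 9694845, the index is 15.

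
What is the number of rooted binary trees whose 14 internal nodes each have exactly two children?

Full binary trees with n internal nodes are counted by C_n; here n = 14.
C_14 = C(28,14)/15 = 40116600/15 = 2674440.

2674440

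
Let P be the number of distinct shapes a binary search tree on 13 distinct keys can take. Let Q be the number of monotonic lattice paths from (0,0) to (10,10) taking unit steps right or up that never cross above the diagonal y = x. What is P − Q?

There are C_n binary search tree shapes on n keys; with n = 13 that is C_13. So P = C_13 = 742900.
Monotone paths in an n×n grid that stay weakly below the diagonal are counted by C_n; here n = 10. So Q = C_10 = 16796.
P − Q = 742900 − 16796 = 726104.

726104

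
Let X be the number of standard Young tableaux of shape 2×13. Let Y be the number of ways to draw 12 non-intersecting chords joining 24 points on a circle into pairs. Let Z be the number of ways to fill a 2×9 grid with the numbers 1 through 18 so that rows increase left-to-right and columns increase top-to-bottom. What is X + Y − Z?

Standard Young tableaux of shape 2×n are counted by C_n; here n = 13. So X = C_13 = 742900.
Pairing 24 circle points by 12 non-crossing chords gives C_12 matchings. So Y = C_12 = 208012.
By the hook-length formula (or a Dyck-path bijection), SYT of shape 2×9 number C_9. So Z = C_9 = 4862.
X + Y − Z = 742900 + 208012 − 4862 = 946050.

946050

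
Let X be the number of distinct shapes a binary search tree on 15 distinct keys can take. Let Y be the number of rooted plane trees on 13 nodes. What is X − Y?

Binary trees (left/right distinguished) on n nodes are counted by C_n; here n = 15. So X = C_15 = 9694845.
Rooted ordered (plane) trees on m nodes have m−1 edges and are counted by C_{m−1}; m = 13 gives C_12. So Y = C_12 = 208012.
X − Y = 9694845 − 208012 = 9486833.

9486833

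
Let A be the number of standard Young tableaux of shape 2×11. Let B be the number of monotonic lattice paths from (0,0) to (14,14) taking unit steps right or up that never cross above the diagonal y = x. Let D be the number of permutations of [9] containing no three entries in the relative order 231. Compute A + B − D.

2728364

By the hook-length formula (or a Dyck-path bijection), SYT of shape 2×11 number C_11. So A = C_11 = 58786.
Sub-diagonal monotone paths from (0,0) to (14,14) biject with Dyck paths of semilength 14, giving C_14. So B = C_14 = 2674440.
Permutations of [n] avoiding any single length-3 pattern are counted by C_n; here n = 9. So D = C_9 = 4862.
A + B − D = 58786 + 2674440 − 4862 = 2728364.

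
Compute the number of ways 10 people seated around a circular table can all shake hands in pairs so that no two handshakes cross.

Non-crossing handshake pairings of 2n people are counted by C_n; 10 people gives n = 5.
C_5 = C_4 · 2(2·4+1)/(4+2) = 14 · 18/6 = 42.

42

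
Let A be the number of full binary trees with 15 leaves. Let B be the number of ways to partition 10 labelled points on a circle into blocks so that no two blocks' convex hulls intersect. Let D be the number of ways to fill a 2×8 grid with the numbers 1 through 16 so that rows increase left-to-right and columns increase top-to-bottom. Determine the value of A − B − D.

Full binary trees with 15 leaves have 15−1 = 14 internal nodes, so there are C_14 of them. So A = C_14 = 2674440.
The non-crossing partitions of [10] form a lattice of size C_10. So B = C_10 = 16796.
By the hook-length formula (or a Dyck-path bijection), SYT of shape 2×8 number C_8. So D = C_8 = 1430.
A − B − D = 2674440 − 16796 − 1430 = 2656214.

2656214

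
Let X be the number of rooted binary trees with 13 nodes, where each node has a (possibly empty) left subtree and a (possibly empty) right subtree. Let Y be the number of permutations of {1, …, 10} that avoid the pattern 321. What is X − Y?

726104

Binary trees (left/right distinguished) on n nodes are counted by C_n; here n = 13. So X = C_13 = 742900.
Permutations of [n] avoiding any single length-3 pattern are counted by C_n; here n = 10. So Y = C_10 = 16796.
X − Y = 742900 − 16796 = 726104.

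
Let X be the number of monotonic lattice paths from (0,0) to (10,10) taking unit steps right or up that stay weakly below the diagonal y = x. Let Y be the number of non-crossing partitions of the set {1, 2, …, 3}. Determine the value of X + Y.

16801

Sub-diagonal monotone paths from (0,0) to (10,10) biject with Dyck paths of semilength 10, giving C_10. So X = C_10 = 16796.
Non-crossing partitions of an n-element set are counted by C_n; here n = 3. So Y = C_3 = 5.
X + Y = 16796 + 5 = 16801.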